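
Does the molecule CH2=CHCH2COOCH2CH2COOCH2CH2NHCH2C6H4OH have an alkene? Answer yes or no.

yes

Working along the chain:
  CH2=CH: C=C double bond → alkene.
  CH2COOCH2: –C(=O)–O–C with C on the carbonyl side → ester.
  CH2COOCH2: –C(=O)–O–C with C on the carbonyl side → ester.
  CH2NHCH2: C–N–C with sp³ carbons and no adjacent C=O → amine (secondary).
  C6H4OH: –OH attached directly to an aromatic ring → phenol (not alcohol); the ring itself is an arene.
The CH2=CH segment supplies the alkene: C=C double bond → alkene.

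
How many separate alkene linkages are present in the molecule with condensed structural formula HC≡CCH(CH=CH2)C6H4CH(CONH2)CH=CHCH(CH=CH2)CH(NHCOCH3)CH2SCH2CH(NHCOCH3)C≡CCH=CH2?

4

Reading the structure from left to right:
  HC≡C: C≡C triple bond → alkyne.
  CH(CH=CH2): pendant –CH=CH2: C=C double bond → alkene.
  C6H4: para-disubstituted benzene ring → arene.
  CH(CONH2): pendant –CONH2: carbonyl C bonded to C and N → amide.
  CH=CH: C=C double bond → alkene.
  CH(CH=CH2): pendant –CH=CH2: C=C double bond → alkene.
  CH(NHCOCH3): pendant –NHC(=O)CH3: N bonded to a carbonyl → amide (not amine).
  CH2SCH2: C–S–C linkage → sulfide (thioether).
  CH(NHCOCH3): pendant –NHC(=O)CH3: N bonded to a carbonyl → amide (not amine).
  C≡C: C≡C triple bond → alkyne.
  CH=CH2: C=C double bond → alkene.
Alkene appears at: CH(CH=CH2), CH=CH, CH(CH=CH2), CH=CH2 → 4.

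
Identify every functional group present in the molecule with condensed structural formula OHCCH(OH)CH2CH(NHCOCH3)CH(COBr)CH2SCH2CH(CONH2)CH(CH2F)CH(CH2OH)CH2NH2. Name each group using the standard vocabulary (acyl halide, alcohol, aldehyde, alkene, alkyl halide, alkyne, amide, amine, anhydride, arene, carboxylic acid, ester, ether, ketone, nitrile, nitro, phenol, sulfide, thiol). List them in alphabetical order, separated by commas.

terminal –CHO: carbonyl C bonded to H and C → aldehyde.
–OH on an sp³ carbon → alcohol (secondary).
pendant –NHC(=O)CH3: N bonded to a carbonyl → amide (not amine).
pendant –C(=O)X: carbonyl C bonded to C and halogen → acyl halide.
C–S–C linkage → sulfide (thioether).
pendant –CONH2: carbonyl C bonded to C and N → amide.
pendant –CH2X: halogen on sp³ carbon → alkyl halide.
pendant –CH2OH on an sp³ backbone C → alcohol.
–NH2 on an sp³ carbon with no adjacent C=O → amine.

acyl halide, alcohol, aldehyde, alkyl halide, amide, amine, sulfide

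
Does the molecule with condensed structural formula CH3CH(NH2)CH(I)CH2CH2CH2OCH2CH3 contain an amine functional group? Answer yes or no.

yes

–NH2 on an sp³ carbon with no adjacent C=O → amine.
halogen on an sp³ carbon → alkyl halide.
C–O–C with sp³ carbons on both sides and no adjacent C=O → ether.
The CH(NH2) segment supplies the amine: –NH2 on an sp³ carbon with no adjacent C=O → amine.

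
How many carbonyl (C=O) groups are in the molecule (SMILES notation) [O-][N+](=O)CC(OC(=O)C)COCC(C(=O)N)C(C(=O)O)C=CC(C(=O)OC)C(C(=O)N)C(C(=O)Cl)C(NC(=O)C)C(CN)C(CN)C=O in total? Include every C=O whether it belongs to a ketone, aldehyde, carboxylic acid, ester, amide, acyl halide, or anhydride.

CH(OCOCH3): ester, 1 C=O (running total 1).
CH(CONH2): amide, 1 C=O (running total 2).
CH(COOH): carboxylic acid, 1 C=O (running total 3).
CH(COOCH3): ester, 1 C=O (running total 4).
CH(CONH2): amide, 1 C=O (running total 5).
CH(COCl): acyl halide, 1 C=O (running total 6).
CH(NHCOCH3): amide, 1 C=O (running total 7).
CHO: aldehyde, 1 C=O (running total 8).

8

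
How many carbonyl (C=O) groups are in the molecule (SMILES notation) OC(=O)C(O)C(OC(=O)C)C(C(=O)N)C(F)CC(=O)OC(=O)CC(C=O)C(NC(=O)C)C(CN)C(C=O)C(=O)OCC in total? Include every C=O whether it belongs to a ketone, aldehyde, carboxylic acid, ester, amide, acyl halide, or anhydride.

9

HOOC: carboxylic acid, 1 C=O (running total 1).
CH(OCOCH3): ester, 1 C=O (running total 2).
CH(CONH2): amide, 1 C=O (running total 3).
CH2CO-O-COCH2: anhydride, 2 C=O (running total 5).
CH(CHO): aldehyde, 1 C=O (running total 6).
CH(NHCOCH3): amide, 1 C=O (running total 7).
CH(CHO): aldehyde, 1 C=O (running total 8).
COOCH2CH3: ester, 1 C=O (running total 9).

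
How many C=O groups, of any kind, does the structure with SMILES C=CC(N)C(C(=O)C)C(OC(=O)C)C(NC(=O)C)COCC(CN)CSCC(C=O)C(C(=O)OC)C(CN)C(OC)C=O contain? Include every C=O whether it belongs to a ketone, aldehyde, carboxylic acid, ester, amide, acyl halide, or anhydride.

6

CH(COCH3): ketone, 1 C=O (running total 1).
CH(OCOCH3): ester, 1 C=O (running total 2).
CH(NHCOCH3): amide, 1 C=O (running total 3).
CH(CHO): aldehyde, 1 C=O (running total 4).
CH(COOCH3): ester, 1 C=O (running total 5).
CHO: aldehyde, 1 C=O (running total 6).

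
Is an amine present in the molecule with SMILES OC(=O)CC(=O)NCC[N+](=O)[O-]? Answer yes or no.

no

Reading the structure from left to right:
  HOOC: –COOH: carbonyl C bonded to –OH and C → carboxylic acid (the –OH is not a separate alcohol).
  CH2CONHCH2: –C(=O)–N– linkage → amide (the N is not an amine).
  CH2NO2: –NO2 on carbon → nitro group.
In CH2CONHCH2, the nitrogen is bonded directly to a carbonyl carbon, making it part of an amide, not a free amine.
The groups actually present are: amide, carboxylic acid, nitro.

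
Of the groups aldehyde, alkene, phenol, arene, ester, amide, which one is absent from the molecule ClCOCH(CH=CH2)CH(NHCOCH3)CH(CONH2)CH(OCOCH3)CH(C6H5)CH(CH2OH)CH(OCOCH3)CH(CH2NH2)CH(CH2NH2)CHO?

aldehyde: present (CHO — terminal –CHO: carbonyl C bonded to H and C → aldehyde).
alkene: present (CH(CH=CH2) — pendant –CH=CH2: C=C double bond → alkene).
arene: present (CH(C6H5) — pendant –C6H5: benzene ring → arene).
ester: present (CH(OCOCH3) — pendant –OC(=O)CH3: an acyloxy group → ester).
amide: present (CH(NHCOCH3) — pendant –NHC(=O)CH3: N bonded to a carbonyl → amide (not amine)).
phenol: absent. In CH(CH2OH), the –OH is on an sp³ carbon, not on an aromatic ring, so it is an alcohol.

phenol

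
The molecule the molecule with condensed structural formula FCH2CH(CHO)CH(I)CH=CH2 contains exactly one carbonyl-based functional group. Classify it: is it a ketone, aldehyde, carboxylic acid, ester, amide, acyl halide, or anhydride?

aldehyde

The carbonyl is in the CH(CHO) segment: pendant –CHO: carbonyl C bonded to C and H → aldehyde.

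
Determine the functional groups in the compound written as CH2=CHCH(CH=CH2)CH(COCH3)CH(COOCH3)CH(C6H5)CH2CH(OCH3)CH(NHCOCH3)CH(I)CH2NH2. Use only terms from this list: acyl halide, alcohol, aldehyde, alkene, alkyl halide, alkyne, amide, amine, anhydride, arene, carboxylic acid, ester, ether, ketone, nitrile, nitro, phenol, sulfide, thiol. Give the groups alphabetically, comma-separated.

alkene, alkyl halide, amide, amine, arene, ester, ether, ketone

Reading the structure from left to right:
  CH2=CH: C=C double bond → alkene.
  CH(CH=CH2): pendant –CH=CH2: C=C double bond → alkene.
  CH(COCH3): pendant –COCH3: carbonyl C bonded to two carbons → ketone.
  CH(COOCH3): pendant –COOCH3: carbonyl C bonded to C and –OCH3 → ester.
  CH(C6H5): pendant –C6H5: benzene ring → arene.
  CH(OCH3): pendant –OCH3: C–O–C with sp³ C, no adjacent C=O → ether.
  CH(NHCOCH3): pendant –NHC(=O)CH3: N bonded to a carbonyl → amide (not amine).
  CH(I): halogen on an sp³ carbon → alkyl halide.
  CH2NH2: –NH2 on an sp³ carbon with no adjacent C=O → amine.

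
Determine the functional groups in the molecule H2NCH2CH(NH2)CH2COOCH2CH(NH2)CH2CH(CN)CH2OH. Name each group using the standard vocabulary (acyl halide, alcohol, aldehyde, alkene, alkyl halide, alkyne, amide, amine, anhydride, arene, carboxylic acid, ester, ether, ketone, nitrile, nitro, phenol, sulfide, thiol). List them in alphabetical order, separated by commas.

–NH2 on an sp³ carbon with no adjacent C=O → amine.
–NH2 on an sp³ carbon with no adjacent C=O → amine.
–C(=O)–O–C with C on the carbonyl side → ester.
–NH2 on an sp³ carbon with no adjacent C=O → amine.
pendant –C≡N: nitrile.
–OH on an sp³ carbon → alcohol.

alcohol, amine, ester, nitrile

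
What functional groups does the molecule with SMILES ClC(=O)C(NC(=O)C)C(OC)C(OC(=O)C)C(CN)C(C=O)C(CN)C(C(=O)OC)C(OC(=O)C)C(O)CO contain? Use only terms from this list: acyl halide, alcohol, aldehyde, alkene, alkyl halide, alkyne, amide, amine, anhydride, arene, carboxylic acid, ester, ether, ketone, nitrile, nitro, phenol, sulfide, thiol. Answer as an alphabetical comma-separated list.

acyl halide, alcohol, aldehyde, amide, amine, ester, ether

Taking each segment in turn:
  ClCO: –C(=O)Cl: carbonyl C bonded to C and to a halogen → acyl halide (not alkyl halide).
  CH(NHCOCH3): pendant –NHC(=O)CH3: N bonded to a carbonyl → amide (not amine).
  CH(OCH3): pendant –OCH3: C–O–C with sp³ C, no adjacent C=O → ether.
  CH(OCOCH3): pendant –OC(=O)CH3: an acyloxy group → ester.
  CH(CH2NH2): pendant –CH2NH2: N on sp³ C, no adjacent C=O → amine.
  CH(CHO): pendant –CHO: carbonyl C bonded to C and H → aldehyde.
  CH(CH2NH2): pendant –CH2NH2: N on sp³ C, no adjacent C=O → amine.
  CH(COOCH3): pendant –COOCH3: carbonyl C bonded to C and –OCH3 → ester.
  CH(OCOCH3): pendant –OC(=O)CH3: an acyloxy group → ester.
  CH(OH): –OH on an sp³ carbon → alcohol (secondary).
  CH2OH: –OH on an sp³ carbon → alcohol.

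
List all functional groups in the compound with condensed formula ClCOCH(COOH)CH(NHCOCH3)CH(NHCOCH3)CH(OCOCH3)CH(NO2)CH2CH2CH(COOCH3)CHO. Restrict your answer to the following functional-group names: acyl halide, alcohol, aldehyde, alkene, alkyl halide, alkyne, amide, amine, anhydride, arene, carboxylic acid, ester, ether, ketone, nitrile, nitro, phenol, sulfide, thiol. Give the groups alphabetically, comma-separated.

–C(=O)Cl: carbonyl C bonded to C and to a halogen → acyl halide (not alkyl halide).
pendant –COOH: carbonyl C bonded to C and –OH → carboxylic acid.
pendant –NHC(=O)CH3: N bonded to a carbonyl → amide (not amine).
pendant –NHC(=O)CH3: N bonded to a carbonyl → amide (not amine).
pendant –OC(=O)CH3: an acyloxy group → ester.
–NO2 on an sp³ carbon → nitro (the N=O is not a carbonyl).
pendant –COOCH3: carbonyl C bonded to C and –OCH3 → ester.
terminal –CHO: carbonyl C bonded to H and C → aldehyde.

acyl halide, aldehyde, amide, carboxylic acid, ester, nitro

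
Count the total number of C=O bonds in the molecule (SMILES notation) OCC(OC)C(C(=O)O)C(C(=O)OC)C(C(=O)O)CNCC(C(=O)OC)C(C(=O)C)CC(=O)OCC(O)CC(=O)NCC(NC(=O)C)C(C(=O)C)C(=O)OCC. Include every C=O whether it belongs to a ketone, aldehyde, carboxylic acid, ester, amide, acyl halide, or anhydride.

10

CH(COOH): carboxylic acid, 1 C=O (running total 1).
CH(COOCH3): ester, 1 C=O (running total 2).
CH(COOH): carboxylic acid, 1 C=O (running total 3).
CH(COOCH3): ester, 1 C=O (running total 4).
CH(COCH3): ketone, 1 C=O (running total 5).
CH2COOCH2: ester, 1 C=O (running total 6).
CH2CONHCH2: amide, 1 C=O (running total 7).
CH(NHCOCH3): amide, 1 C=O (running total 8).
CH(COCH3): ketone, 1 C=O (running total 9).
COOCH2CH3: ester, 1 C=O (running total 10).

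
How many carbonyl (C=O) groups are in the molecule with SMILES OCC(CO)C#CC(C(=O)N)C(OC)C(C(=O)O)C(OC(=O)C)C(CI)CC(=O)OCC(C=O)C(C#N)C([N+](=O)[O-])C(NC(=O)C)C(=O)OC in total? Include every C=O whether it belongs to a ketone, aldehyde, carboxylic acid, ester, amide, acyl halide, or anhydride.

CH(CONH2): amide, 1 C=O (running total 1).
CH(COOH): carboxylic acid, 1 C=O (running total 2).
CH(OCOCH3): ester, 1 C=O (running total 3).
CH2COOCH2: ester, 1 C=O (running total 4).
CH(CHO): aldehyde, 1 C=O (running total 5).
CH(NHCOCH3): amide, 1 C=O (running total 6).
COOCH3: ester, 1 C=O (running total 7).

7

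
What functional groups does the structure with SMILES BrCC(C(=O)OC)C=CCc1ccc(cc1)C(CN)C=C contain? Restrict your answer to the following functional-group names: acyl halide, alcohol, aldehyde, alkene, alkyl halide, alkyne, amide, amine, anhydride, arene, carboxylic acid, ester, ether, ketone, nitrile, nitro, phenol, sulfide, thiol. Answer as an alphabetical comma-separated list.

alkene, alkyl halide, amine, arene, ester

Reading the structure from left to right:
  BrCH2: halogen on an sp³ carbon → alkyl halide.
  CH(COOCH3): pendant –COOCH3: carbonyl C bonded to C and –OCH3 → ester.
  CH=CH: C=C double bond → alkene.
  C6H4: para-disubstituted benzene ring → arene.
  CH(CH2NH2): pendant –CH2NH2: N on sp³ C, no adjacent C=O → amine.
  CH=CH2: C=C double bond → alkene.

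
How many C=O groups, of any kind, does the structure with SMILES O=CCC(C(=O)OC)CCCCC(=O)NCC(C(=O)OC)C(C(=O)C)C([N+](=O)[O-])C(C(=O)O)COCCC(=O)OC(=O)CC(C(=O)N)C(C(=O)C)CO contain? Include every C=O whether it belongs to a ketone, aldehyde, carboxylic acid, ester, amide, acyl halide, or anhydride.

OHC: aldehyde, 1 C=O (running total 1).
CH(COOCH3): ester, 1 C=O (running total 2).
CH2CONHCH2: amide, 1 C=O (running total 3).
CH(COOCH3): ester, 1 C=O (running total 4).
CH(COCH3): ketone, 1 C=O (running total 5).
CH(COOH): carboxylic acid, 1 C=O (running total 6).
CH2CO-O-COCH2: anhydride, 2 C=O (running total 8).
CH(CONH2): amide, 1 C=O (running total 9).
CH(COCH3): ketone, 1 C=O (running total 10).

10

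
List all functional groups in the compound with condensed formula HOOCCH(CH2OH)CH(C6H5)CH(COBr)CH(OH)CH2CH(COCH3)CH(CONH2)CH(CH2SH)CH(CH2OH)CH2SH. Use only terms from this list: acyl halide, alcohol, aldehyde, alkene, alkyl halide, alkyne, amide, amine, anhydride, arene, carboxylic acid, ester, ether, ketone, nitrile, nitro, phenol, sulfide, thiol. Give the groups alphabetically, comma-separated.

Working along the chain:
  HOOC: –COOH: carbonyl C bonded to –OH and C → carboxylic acid (the –OH is not a separate alcohol).
  CH(CH2OH): pendant –CH2OH on an sp³ backbone C → alcohol.
  CH(C6H5): pendant –C6H5: benzene ring → arene.
  CH(COBr): pendant –C(=O)X: carbonyl C bonded to C and halogen → acyl halide.
  CH(OH): –OH on an sp³ carbon → alcohol (secondary).
  CH(COCH3): pendant –COCH3: carbonyl C bonded to two carbons → ketone.
  CH(CONH2): pendant –CONH2: carbonyl C bonded to C and N → amide.
  CH(CH2SH): pendant –CH2SH → thiol.
  CH(CH2OH): pendant –CH2OH on an sp³ backbone C → alcohol.
  CH2SH: –SH on an sp³ carbon → thiol.

acyl halide, alcohol, amide, arene, carboxylic acid, ketone, thiol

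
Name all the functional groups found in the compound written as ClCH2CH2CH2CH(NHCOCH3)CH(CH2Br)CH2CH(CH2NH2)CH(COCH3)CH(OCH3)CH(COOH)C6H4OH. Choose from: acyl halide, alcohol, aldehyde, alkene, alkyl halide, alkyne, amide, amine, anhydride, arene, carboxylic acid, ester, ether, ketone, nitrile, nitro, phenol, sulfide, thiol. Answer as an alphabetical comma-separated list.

alkyl halide, amide, amine, arene, carboxylic acid, ether, ketone, phenol

Taking each segment in turn:
  ClCH2: halogen on an sp³ carbon → alkyl halide.
  CH(NHCOCH3): pendant –NHC(=O)CH3: N bonded to a carbonyl → amide (not amine).
  CH(CH2Br): pendant –CH2X: halogen on sp³ carbon → alkyl halide.
  CH(CH2NH2): pendant –CH2NH2: N on sp³ C, no adjacent C=O → amine.
  CH(COCH3): pendant –COCH3: carbonyl C bonded to two carbons → ketone.
  CH(OCH3): pendant –OCH3: C–O–C with sp³ C, no adjacent C=O → ether.
  CH(COOH): pendant –COOH: carbonyl C bonded to C and –OH → carboxylic acid.
  C6H4OH: –OH attached directly to an aromatic ring → phenol (not alcohol); the ring itself is an arene.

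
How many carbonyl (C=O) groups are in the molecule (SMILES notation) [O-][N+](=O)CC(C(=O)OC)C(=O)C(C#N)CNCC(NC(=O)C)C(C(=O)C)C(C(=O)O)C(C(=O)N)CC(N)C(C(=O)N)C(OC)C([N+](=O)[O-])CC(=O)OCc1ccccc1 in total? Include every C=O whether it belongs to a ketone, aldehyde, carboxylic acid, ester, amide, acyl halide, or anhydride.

8

CH(COOCH3): ester, 1 C=O (running total 1).
CO: ketone, 1 C=O (running total 2).
CH(NHCOCH3): amide, 1 C=O (running total 3).
CH(COCH3): ketone, 1 C=O (running total 4).
CH(COOH): carboxylic acid, 1 C=O (running total 5).
CH(CONH2): amide, 1 C=O (running total 6).
CH(CONH2): amide, 1 C=O (running total 7).
CH2COOCH2: ester, 1 C=O (running total 8).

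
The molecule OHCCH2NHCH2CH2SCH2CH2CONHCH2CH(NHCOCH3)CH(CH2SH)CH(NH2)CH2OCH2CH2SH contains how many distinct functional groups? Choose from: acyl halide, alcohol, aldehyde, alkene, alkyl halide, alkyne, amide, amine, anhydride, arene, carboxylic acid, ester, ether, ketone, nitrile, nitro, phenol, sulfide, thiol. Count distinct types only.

Working along the chain:
  OHC: terminal –CHO: carbonyl C bonded to H and C → aldehyde.
  CH2NHCH2: C–N–C with sp³ carbons and no adjacent C=O → amine (secondary).
  CH2SCH2: C–S–C linkage → sulfide (thioether).
  CH2CONHCH2: –C(=O)–N– linkage → amide (the N is not an amine).
  CH(NHCOCH3): pendant –NHC(=O)CH3: N bonded to a carbonyl → amide (not amine).
  CH(CH2SH): pendant –CH2SH → thiol.
  CH(NH2): –NH2 on an sp³ carbon with no adjacent C=O → amine.
  CH2OCH2: C–O–C with sp³ carbons on both sides and no adjacent C=O → ether.
  CH2SH: –SH on an sp³ carbon → thiol.
Distinct types present: aldehyde, amide, amine, ether, sulfide, thiol.

6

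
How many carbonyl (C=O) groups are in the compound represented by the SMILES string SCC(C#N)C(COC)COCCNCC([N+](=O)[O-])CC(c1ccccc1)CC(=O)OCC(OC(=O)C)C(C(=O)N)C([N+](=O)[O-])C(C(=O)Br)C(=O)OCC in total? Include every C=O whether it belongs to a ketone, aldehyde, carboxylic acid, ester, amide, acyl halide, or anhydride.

CH2COOCH2: ester, 1 C=O (running total 1).
CH(OCOCH3): ester, 1 C=O (running total 2).
CH(CONH2): amide, 1 C=O (running total 3).
CH(COBr): acyl halide, 1 C=O (running total 4).
COOCH2CH3: ester, 1 C=O (running total 5).

5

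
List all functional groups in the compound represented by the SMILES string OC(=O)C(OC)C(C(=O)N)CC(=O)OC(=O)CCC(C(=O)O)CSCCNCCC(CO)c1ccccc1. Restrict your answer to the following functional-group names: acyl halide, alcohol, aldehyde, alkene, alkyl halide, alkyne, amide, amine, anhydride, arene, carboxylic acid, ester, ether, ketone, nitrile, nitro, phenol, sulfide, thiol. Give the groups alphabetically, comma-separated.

–COOH: carbonyl C bonded to –OH and C → carboxylic acid (the –OH is not a separate alcohol).
pendant –OCH3: C–O–C with sp³ C, no adjacent C=O → ether.
pendant –CONH2: carbonyl C bonded to C and N → amide.
two acyl groups sharing one oxygen, –C(=O)–O–C(=O)– → anhydride.
pendant –COOH: carbonyl C bonded to C and –OH → carboxylic acid.
C–S–C linkage → sulfide (thioether).
C–N–C with sp³ carbons and no adjacent C=O → amine (secondary).
pendant –CH2OH on an sp³ backbone C → alcohol.
–C6H5 phenyl ring → arene.

alcohol, amide, amine, anhydride, arene, carboxylic acid, ether, sulfide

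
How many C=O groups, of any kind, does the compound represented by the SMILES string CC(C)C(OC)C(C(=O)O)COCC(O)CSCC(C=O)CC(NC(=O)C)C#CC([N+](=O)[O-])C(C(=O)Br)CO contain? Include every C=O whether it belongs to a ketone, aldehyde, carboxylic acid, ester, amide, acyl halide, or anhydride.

CH(COOH): carboxylic acid, 1 C=O (running total 1).
CH(CHO): aldehyde, 1 C=O (running total 2).
CH(NHCOCH3): amide, 1 C=O (running total 3).
CH(COBr): acyl halide, 1 C=O (running total 4).

4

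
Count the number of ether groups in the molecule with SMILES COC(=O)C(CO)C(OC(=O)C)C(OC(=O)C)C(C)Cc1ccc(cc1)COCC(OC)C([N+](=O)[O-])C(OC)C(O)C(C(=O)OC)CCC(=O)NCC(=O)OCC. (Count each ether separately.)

3

Working along the chain:
  CH3OOC: CH3O–C(=O)–: carbonyl C bonded to C and to –OCH3 → ester (not ketone + ether).
  CH(CH2OH): pendant –CH2OH on an sp³ backbone C → alcohol.
  CH(OCOCH3): pendant –OC(=O)CH3: an acyloxy group → ester.
  CH(OCOCH3): pendant –OC(=O)CH3: an acyloxy group → ester.
  C6H4: para-disubstituted benzene ring → arene.
  CH2OCH2: C–O–C with sp³ carbons on both sides and no adjacent C=O → ether.
  CH(OCH3): pendant –OCH3: C–O–C with sp³ C, no adjacent C=O → ether.
  CH(NO2): –NO2 on an sp³ carbon → nitro (the N=O is not a carbonyl).
  CH(OCH3): pendant –OCH3: C–O–C with sp³ C, no adjacent C=O → ether.
  CH(OH): –OH on an sp³ carbon → alcohol (secondary).
  CH(COOCH3): pendant –COOCH3: carbonyl C bonded to C and –OCH3 → ester.
  CH2CONHCH2: –C(=O)–N– linkage → amide (the N is not an amine).
  COOCH2CH3: –C(=O)OCH2CH3: carbonyl C bonded to C and to –OEt → ester.
Ether appears at: CH2OCH2, CH(OCH3), CH(OCH3) → 3.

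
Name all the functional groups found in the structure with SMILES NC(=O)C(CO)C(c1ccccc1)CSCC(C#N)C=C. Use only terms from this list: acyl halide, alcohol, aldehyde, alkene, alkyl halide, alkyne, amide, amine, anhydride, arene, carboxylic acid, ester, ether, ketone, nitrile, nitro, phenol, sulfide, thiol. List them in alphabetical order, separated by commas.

Taking each segment in turn:
  H2NCO: –C(=O)NH2: carbonyl C bonded to C and to N → amide (the N is not a separate amine).
  CH(CH2OH): pendant –CH2OH on an sp³ backbone C → alcohol.
  CH(C6H5): pendant –C6H5: benzene ring → arene.
  CH2SCH2: C–S–C linkage → sulfide (thioether).
  CH(CN): pendant –C≡N: nitrile.
  CH=CH2: C=C double bond → alkene.

alcohol, alkene, amide, arene, nitrile, sulfide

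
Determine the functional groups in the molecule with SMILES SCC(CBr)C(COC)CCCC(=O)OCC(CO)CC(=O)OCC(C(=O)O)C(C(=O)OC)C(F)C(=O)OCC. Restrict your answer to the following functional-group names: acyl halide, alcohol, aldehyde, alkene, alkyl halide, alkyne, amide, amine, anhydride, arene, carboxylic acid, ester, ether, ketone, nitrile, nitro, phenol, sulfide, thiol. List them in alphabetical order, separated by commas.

Taking each segment in turn:
  HSCH2: –SH on an sp³ carbon → thiol.
  CH(CH2Br): pendant –CH2X: halogen on sp³ carbon → alkyl halide.
  CH(CH2OCH3): pendant –CH2OCH3: C–O–C linkage → ether.
  CH2COOCH2: –C(=O)–O–C with C on the carbonyl side → ester.
  CH(CH2OH): pendant –CH2OH on an sp³ backbone C → alcohol.
  CH2COOCH2: –C(=O)–O–C with C on the carbonyl side → ester.
  CH(COOH): pendant –COOH: carbonyl C bonded to C and –OH → carboxylic acid.
  CH(COOCH3): pendant –COOCH3: carbonyl C bonded to C and –OCH3 → ester.
  CH(F): halogen on an sp³ carbon → alkyl halide.
  COOCH2CH3: –C(=O)OCH2CH3: carbonyl C bonded to C and to –OEt → ester.

alcohol, alkyl halide, carboxylic acid, ester, ether, thiol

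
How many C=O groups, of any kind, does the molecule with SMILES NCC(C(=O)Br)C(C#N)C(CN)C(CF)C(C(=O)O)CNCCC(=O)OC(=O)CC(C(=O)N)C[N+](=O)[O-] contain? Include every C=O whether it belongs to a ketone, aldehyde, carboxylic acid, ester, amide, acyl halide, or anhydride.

5

CH(COBr): acyl halide, 1 C=O (running total 1).
CH(COOH): carboxylic acid, 1 C=O (running total 2).
CH2CO-O-COCH2: anhydride, 2 C=O (running total 4).
CH(CONH2): amide, 1 C=O (running total 5).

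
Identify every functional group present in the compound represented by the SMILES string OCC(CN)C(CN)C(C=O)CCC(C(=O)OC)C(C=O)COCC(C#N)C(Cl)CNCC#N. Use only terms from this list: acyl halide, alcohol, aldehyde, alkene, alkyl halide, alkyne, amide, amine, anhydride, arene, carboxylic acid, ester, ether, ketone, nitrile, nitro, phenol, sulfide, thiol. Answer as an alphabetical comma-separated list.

alcohol, aldehyde, alkyl halide, amine, ester, ether, nitrile

HO– on an sp³ carbon → alcohol.
pendant –CH2NH2: N on sp³ C, no adjacent C=O → amine.
pendant –CH2NH2: N on sp³ C, no adjacent C=O → amine.
pendant –CHO: carbonyl C bonded to C and H → aldehyde.
pendant –COOCH3: carbonyl C bonded to C and –OCH3 → ester.
pendant –CHO: carbonyl C bonded to C and H → aldehyde.
C–O–C with sp³ carbons on both sides and no adjacent C=O → ether.
pendant –C≡N: nitrile.
halogen on an sp³ carbon → alkyl halide.
C–N–C with sp³ carbons and no adjacent C=O → amine (secondary).
–C≡N: carbon triple-bonded to nitrogen → nitrile.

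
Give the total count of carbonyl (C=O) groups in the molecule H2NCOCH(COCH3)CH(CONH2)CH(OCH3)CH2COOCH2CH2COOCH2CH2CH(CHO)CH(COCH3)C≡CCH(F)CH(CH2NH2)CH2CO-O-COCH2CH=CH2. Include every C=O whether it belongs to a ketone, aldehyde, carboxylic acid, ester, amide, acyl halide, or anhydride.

H2NCO: amide, 1 C=O (running total 1).
CH(COCH3): ketone, 1 C=O (running total 2).
CH(CONH2): amide, 1 C=O (running total 3).
CH2COOCH2: ester, 1 C=O (running total 4).
CH2COOCH2: ester, 1 C=O (running total 5).
CH(CHO): aldehyde, 1 C=O (running total 6).
CH(COCH3): ketone, 1 C=O (running total 7).
CH2CO-O-COCH2: anhydride, 2 C=O (running total 9).

9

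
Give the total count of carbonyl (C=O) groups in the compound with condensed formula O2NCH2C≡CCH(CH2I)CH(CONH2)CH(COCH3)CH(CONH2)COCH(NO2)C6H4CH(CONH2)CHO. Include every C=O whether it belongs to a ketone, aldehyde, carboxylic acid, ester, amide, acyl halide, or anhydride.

CH(CONH2): amide, 1 C=O (running total 1).
CH(COCH3): ketone, 1 C=O (running total 2).
CH(CONH2): amide, 1 C=O (running total 3).
CO: ketone, 1 C=O (running total 4).
CH(CONH2): amide, 1 C=O (running total 5).
CHO: aldehyde, 1 C=O (running total 6).

6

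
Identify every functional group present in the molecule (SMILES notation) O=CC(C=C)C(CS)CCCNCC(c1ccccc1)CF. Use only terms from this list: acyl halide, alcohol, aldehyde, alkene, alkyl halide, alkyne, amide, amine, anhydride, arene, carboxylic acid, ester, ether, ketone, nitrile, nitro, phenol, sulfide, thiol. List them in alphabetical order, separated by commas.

aldehyde, alkene, alkyl halide, amine, arene, thiol

terminal –CHO: carbonyl C bonded to H and C → aldehyde.
pendant –CH=CH2: C=C double bond → alkene.
pendant –CH2SH → thiol.
C–N–C with sp³ carbons and no adjacent C=O → amine (secondary).
pendant –C6H5: benzene ring → arene.
halogen on an sp³ carbon → alkyl halide.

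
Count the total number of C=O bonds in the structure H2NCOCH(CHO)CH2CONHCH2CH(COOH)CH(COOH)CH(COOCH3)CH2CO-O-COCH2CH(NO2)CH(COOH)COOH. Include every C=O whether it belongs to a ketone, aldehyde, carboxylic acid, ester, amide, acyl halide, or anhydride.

10

H2NCO: amide, 1 C=O (running total 1).
CH(CHO): aldehyde, 1 C=O (running total 2).
CH2CONHCH2: amide, 1 C=O (running total 3).
CH(COOH): carboxylic acid, 1 C=O (running total 4).
CH(COOH): carboxylic acid, 1 C=O (running total 5).
CH(COOCH3): ester, 1 C=O (running total 6).
CH2CO-O-COCH2: anhydride, 2 C=O (running total 8).
CH(COOH): carboxylic acid, 1 C=O (running total 9).
COOH: carboxylic acid, 1 C=O (running total 10).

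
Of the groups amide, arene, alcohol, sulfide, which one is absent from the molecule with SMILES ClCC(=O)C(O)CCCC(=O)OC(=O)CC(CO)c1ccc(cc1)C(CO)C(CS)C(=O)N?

sulfide

arene: present (C6H4 — para-disubstituted benzene ring → arene).
alcohol: present (CH(OH) — –OH on an sp³ carbon → alcohol (secondary)).
amide: present (CONH2 — –C(=O)NH2: carbonyl C bonded to C and to N → amide (the N is not a separate amine)).
sulfide: no segment matches this pattern.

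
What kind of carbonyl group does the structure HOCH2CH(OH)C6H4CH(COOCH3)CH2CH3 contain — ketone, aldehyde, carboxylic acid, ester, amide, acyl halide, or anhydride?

ester

The carbonyl is in the CH(COOCH3) segment: pendant –COOCH3: carbonyl C bonded to C and –OCH3 → ester.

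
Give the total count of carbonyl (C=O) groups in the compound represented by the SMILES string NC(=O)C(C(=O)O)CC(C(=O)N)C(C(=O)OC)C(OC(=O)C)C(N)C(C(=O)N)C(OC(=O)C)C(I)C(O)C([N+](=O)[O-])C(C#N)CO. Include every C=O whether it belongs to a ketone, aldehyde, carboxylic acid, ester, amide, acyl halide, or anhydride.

H2NCO: amide, 1 C=O (running total 1).
CH(COOH): carboxylic acid, 1 C=O (running total 2).
CH(CONH2): amide, 1 C=O (running total 3).
CH(COOCH3): ester, 1 C=O (running total 4).
CH(OCOCH3): ester, 1 C=O (running total 5).
CH(CONH2): amide, 1 C=O (running total 6).
CH(OCOCH3): ester, 1 C=O (running total 7).

7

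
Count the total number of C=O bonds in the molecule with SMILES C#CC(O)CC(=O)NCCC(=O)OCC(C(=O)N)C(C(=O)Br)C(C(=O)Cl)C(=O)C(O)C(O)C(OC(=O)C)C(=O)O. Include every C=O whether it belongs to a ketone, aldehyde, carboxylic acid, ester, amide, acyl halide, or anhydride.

CH2CONHCH2: amide, 1 C=O (running total 1).
CH2COOCH2: ester, 1 C=O (running total 2).
CH(CONH2): amide, 1 C=O (running total 3).
CH(COBr): acyl halide, 1 C=O (running total 4).
CH(COCl): acyl halide, 1 C=O (running total 5).
CO: ketone, 1 C=O (running total 6).
CH(OCOCH3): ester, 1 C=O (running total 7).
COOH: carboxylic acid, 1 C=O (running total 8).

8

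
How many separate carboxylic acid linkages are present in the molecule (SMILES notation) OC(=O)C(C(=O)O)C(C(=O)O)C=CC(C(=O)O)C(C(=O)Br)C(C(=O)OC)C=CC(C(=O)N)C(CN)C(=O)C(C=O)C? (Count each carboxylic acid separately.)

–COOH: carbonyl C bonded to –OH and C → carboxylic acid (the –OH is not a separate alcohol).
pendant –COOH: carbonyl C bonded to C and –OH → carboxylic acid.
pendant –COOH: carbonyl C bonded to C and –OH → carboxylic acid.
C=C double bond → alkene.
pendant –COOH: carbonyl C bonded to C and –OH → carboxylic acid.
pendant –C(=O)X: carbonyl C bonded to C and halogen → acyl halide.
pendant –COOCH3: carbonyl C bonded to C and –OCH3 → ester.
C=C double bond → alkene.
pendant –CONH2: carbonyl C bonded to C and N → amide.
pendant –CH2NH2: N on sp³ C, no adjacent C=O → amine.
–C(=O)– with carbon on both sides → ketone.
pendant –CHO: carbonyl C bonded to C and H → aldehyde.
Carboxylic acid appears at: HOOC, CH(COOH), CH(COOH), CH(COOH) → 4.

4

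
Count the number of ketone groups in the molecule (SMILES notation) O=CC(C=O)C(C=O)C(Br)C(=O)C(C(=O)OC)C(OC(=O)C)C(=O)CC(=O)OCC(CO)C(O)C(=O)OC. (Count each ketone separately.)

2

Reading the structure from left to right:
  OHC: terminal –CHO: carbonyl C bonded to H and C → aldehyde.
  CH(CHO): pendant –CHO: carbonyl C bonded to C and H → aldehyde.
  CH(CHO): pendant –CHO: carbonyl C bonded to C and H → aldehyde.
  CH(Br): halogen on an sp³ carbon → alkyl halide.
  CO: –C(=O)– with carbon on both sides → ketone.
  CH(COOCH3): pendant –COOCH3: carbonyl C bonded to C and –OCH3 → ester.
  CH(OCOCH3): pendant –OC(=O)CH3: an acyloxy group → ester.
  CO: –C(=O)– with carbon on both sides → ketone.
  CH2COOCH2: –C(=O)–O–C with C on the carbonyl side → ester.
  CH(CH2OH): pendant –CH2OH on an sp³ backbone C → alcohol.
  CH(OH): –OH on an sp³ carbon → alcohol (secondary).
  COOCH3: –C(=O)OCH3: carbonyl C bonded to C and to –OCH3 → ester (not ketone + ether).
Ketone appears at: CO, CO → 2.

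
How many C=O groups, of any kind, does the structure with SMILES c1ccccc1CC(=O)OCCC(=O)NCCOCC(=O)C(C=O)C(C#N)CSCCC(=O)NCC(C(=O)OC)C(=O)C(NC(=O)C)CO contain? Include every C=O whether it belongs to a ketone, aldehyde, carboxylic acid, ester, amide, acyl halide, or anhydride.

8

CH2COOCH2: ester, 1 C=O (running total 1).
CH2CONHCH2: amide, 1 C=O (running total 2).
CO: ketone, 1 C=O (running total 3).
CH(CHO): aldehyde, 1 C=O (running total 4).
CH2CONHCH2: amide, 1 C=O (running total 5).
CH(COOCH3): ester, 1 C=O (running total 6).
CO: ketone, 1 C=O (running total 7).
CH(NHCOCH3): amide, 1 C=O (running total 8).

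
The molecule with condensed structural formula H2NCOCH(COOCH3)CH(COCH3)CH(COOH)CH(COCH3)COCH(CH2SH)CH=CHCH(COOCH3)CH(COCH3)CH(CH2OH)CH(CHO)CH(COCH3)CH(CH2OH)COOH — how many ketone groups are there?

5

–C(=O)NH2: carbonyl C bonded to C and to N → amide (the N is not a separate amine).
pendant –COOCH3: carbonyl C bonded to C and –OCH3 → ester.
pendant –COCH3: carbonyl C bonded to two carbons → ketone.
pendant –COOH: carbonyl C bonded to C and –OH → carboxylic acid.
pendant –COCH3: carbonyl C bonded to two carbons → ketone.
–C(=O)– with carbon on both sides → ketone.
pendant –CH2SH → thiol.
C=C double bond → alkene.
pendant –COOCH3: carbonyl C bonded to C and –OCH3 → ester.
pendant –COCH3: carbonyl C bonded to two carbons → ketone.
pendant –CH2OH on an sp³ backbone C → alcohol.
pendant –CHO: carbonyl C bonded to C and H → aldehyde.
pendant –COCH3: carbonyl C bonded to two carbons → ketone.
pendant –CH2OH on an sp³ backbone C → alcohol.
–COOH: carbonyl C bonded to –OH and C → carboxylic acid (the –OH is not a separate alcohol).
Ketone appears at: CH(COCH3), CH(COCH3), CO, CH(COCH3), CH(COCH3) → 5.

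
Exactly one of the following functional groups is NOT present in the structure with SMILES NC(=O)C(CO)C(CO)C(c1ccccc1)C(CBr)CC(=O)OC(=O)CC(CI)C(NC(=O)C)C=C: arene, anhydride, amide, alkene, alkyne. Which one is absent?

alkyne

anhydride: present (CH2CO-O-COCH2 — two acyl groups sharing one oxygen, –C(=O)–O–C(=O)– → anhydride).
arene: present (CH(C6H5) — pendant –C6H5: benzene ring → arene).
alkene: present (CH=CH2 — C=C double bond → alkene).
amide: present (H2NCO — –C(=O)NH2: carbonyl C bonded to C and to N → amide (the N is not a separate amine)).
alkyne: no segment matches this pattern.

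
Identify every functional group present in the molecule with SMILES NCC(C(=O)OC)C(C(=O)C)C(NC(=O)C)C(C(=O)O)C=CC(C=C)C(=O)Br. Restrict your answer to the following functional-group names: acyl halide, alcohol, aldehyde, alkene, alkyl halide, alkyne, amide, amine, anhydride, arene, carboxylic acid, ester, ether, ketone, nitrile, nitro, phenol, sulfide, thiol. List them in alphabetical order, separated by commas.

acyl halide, alkene, amide, amine, carboxylic acid, ester, ketone

Working along the chain:
  H2NCH2: –NH2 on an sp³ carbon with no adjacent C=O → amine.
  CH(COOCH3): pendant –COOCH3: carbonyl C bonded to C and –OCH3 → ester.
  CH(COCH3): pendant –COCH3: carbonyl C bonded to two carbons → ketone.
  CH(NHCOCH3): pendant –NHC(=O)CH3: N bonded to a carbonyl → amide (not amine).
  CH(COOH): pendant –COOH: carbonyl C bonded to C and –OH → carboxylic acid.
  CH=CH: C=C double bond → alkene.
  CH(CH=CH2): pendant –CH=CH2: C=C double bond → alkene.
  COBr: –C(=O)Br: carbonyl C bonded to C and to a halogen → acyl halide (not alkyl halide).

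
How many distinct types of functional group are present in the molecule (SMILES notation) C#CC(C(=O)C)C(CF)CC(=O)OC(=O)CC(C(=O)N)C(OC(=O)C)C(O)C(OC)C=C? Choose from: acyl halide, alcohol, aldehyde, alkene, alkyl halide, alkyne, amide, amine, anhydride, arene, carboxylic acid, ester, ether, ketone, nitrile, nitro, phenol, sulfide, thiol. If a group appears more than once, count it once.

9

C≡C triple bond → alkyne.
pendant –COCH3: carbonyl C bonded to two carbons → ketone.
pendant –CH2X: halogen on sp³ carbon → alkyl halide.
two acyl groups sharing one oxygen, –C(=O)–O–C(=O)– → anhydride.
pendant –CONH2: carbonyl C bonded to C and N → amide.
pendant –OC(=O)CH3: an acyloxy group → ester.
–OH on an sp³ carbon → alcohol (secondary).
pendant –OCH3: C–O–C with sp³ C, no adjacent C=O → ether.
C=C double bond → alkene.
Distinct types present: alcohol, alkene, alkyl halide, alkyne, amide, anhydride, ester, ether, ketone.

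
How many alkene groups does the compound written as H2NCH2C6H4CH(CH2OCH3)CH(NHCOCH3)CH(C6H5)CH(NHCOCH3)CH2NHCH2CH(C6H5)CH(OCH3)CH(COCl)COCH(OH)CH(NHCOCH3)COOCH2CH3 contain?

Working along the chain:
  H2NCH2: –NH2 on an sp³ carbon with no adjacent C=O → amine.
  C6H4: para-disubstituted benzene ring → arene.
  CH(CH2OCH3): pendant –CH2OCH3: C–O–C linkage → ether.
  CH(NHCOCH3): pendant –NHC(=O)CH3: N bonded to a carbonyl → amide (not amine).
  CH(C6H5): pendant –C6H5: benzene ring → arene.
  CH(NHCOCH3): pendant –NHC(=O)CH3: N bonded to a carbonyl → amide (not amine).
  CH2NHCH2: C–N–C with sp³ carbons and no adjacent C=O → amine (secondary).
  CH(C6H5): pendant –C6H5: benzene ring → arene.
  CH(OCH3): pendant –OCH3: C–O–C with sp³ C, no adjacent C=O → ether.
  CH(COCl): pendant –C(=O)X: carbonyl C bonded to C and halogen → acyl halide.
  CO: –C(=O)– with carbon on both sides → ketone.
  CH(OH): –OH on an sp³ carbon → alcohol (secondary).
  CH(NHCOCH3): pendant –NHC(=O)CH3: N bonded to a carbonyl → amide (not amine).
  COOCH2CH3: –C(=O)OCH2CH3: carbonyl C bonded to C and to –OEt → ester.
No segment is a alkene: C6H4 is arene, not alkene; CH(C6H5) is arene, not alkene; CH(C6H5) is arene, not alkene. → 0.

0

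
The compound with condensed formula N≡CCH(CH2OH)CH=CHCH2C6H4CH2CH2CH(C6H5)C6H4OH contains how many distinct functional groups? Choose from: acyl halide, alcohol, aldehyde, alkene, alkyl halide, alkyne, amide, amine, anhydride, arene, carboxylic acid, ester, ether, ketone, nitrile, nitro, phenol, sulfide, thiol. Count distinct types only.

Working along the chain:
  N≡C: N≡C–: carbon triple-bonded to nitrogen → nitrile.
  CH(CH2OH): pendant –CH2OH on an sp³ backbone C → alcohol.
  CH=CH: C=C double bond → alkene.
  C6H4: para-disubstituted benzene ring → arene.
  CH(C6H5): pendant –C6H5: benzene ring → arene.
  C6H4OH: –OH attached directly to an aromatic ring → phenol (not alcohol); the ring itself is an arene.
Distinct types present: alcohol, alkene, arene, nitrile, phenol.

5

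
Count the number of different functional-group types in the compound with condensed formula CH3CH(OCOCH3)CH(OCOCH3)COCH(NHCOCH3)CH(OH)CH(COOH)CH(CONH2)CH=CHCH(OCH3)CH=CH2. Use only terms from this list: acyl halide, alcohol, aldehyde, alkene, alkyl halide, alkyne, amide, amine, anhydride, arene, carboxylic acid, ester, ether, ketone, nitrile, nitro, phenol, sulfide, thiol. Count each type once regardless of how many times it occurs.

7

pendant –OC(=O)CH3: an acyloxy group → ester.
pendant –OC(=O)CH3: an acyloxy group → ester.
–C(=O)– with carbon on both sides → ketone.
pendant –NHC(=O)CH3: N bonded to a carbonyl → amide (not amine).
–OH on an sp³ carbon → alcohol (secondary).
pendant –COOH: carbonyl C bonded to C and –OH → carboxylic acid.
pendant –CONH2: carbonyl C bonded to C and N → amide.
C=C double bond → alkene.
pendant –OCH3: C–O–C with sp³ C, no adjacent C=O → ether.
C=C double bond → alkene.
Distinct types present: alcohol, alkene, amide, carboxylic acid, ester, ether, ketone.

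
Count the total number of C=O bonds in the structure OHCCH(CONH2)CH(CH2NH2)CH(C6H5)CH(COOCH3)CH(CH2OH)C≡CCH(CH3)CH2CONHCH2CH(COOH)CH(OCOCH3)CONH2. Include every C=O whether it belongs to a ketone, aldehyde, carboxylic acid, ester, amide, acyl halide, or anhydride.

OHC: aldehyde, 1 C=O (running total 1).
CH(CONH2): amide, 1 C=O (running total 2).
CH(COOCH3): ester, 1 C=O (running total 3).
CH2CONHCH2: amide, 1 C=O (running total 4).
CH(COOH): carboxylic acid, 1 C=O (running total 5).
CH(OCOCH3): ester, 1 C=O (running total 6).
CONH2: amide, 1 C=O (running total 7).

7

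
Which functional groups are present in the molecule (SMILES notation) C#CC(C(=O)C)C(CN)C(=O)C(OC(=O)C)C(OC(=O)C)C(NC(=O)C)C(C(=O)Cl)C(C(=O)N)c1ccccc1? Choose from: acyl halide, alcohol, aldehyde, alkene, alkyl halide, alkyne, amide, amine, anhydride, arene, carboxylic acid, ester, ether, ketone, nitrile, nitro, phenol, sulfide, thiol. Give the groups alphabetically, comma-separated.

acyl halide, alkyne, amide, amine, arene, ester, ketone

Working along the chain:
  HC≡C: C≡C triple bond → alkyne.
  CH(COCH3): pendant –COCH3: carbonyl C bonded to two carbons → ketone.
  CH(CH2NH2): pendant –CH2NH2: N on sp³ C, no adjacent C=O → amine.
  CO: –C(=O)– with carbon on both sides → ketone.
  CH(OCOCH3): pendant –OC(=O)CH3: an acyloxy group → ester.
  CH(OCOCH3): pendant –OC(=O)CH3: an acyloxy group → ester.
  CH(NHCOCH3): pendant –NHC(=O)CH3: N bonded to a carbonyl → amide (not amine).
  CH(COCl): pendant –C(=O)X: carbonyl C bonded to C and halogen → acyl halide.
  CH(CONH2): pendant –CONH2: carbonyl C bonded to C and N → amide.
  C6H5: –C6H5 phenyl ring → arene.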